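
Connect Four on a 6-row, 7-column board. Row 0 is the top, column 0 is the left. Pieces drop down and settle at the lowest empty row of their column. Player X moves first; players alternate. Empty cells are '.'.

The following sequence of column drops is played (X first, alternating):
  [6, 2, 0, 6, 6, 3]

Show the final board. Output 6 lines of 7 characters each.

Answer: .......
.......
.......
......X
......O
X.OO..X

Derivation:
Move 1: X drops in col 6, lands at row 5
Move 2: O drops in col 2, lands at row 5
Move 3: X drops in col 0, lands at row 5
Move 4: O drops in col 6, lands at row 4
Move 5: X drops in col 6, lands at row 3
Move 6: O drops in col 3, lands at row 5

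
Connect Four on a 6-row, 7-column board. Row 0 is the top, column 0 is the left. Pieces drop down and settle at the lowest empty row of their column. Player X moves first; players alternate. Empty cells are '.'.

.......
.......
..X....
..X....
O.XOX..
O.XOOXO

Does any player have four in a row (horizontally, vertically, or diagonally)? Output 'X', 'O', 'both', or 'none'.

X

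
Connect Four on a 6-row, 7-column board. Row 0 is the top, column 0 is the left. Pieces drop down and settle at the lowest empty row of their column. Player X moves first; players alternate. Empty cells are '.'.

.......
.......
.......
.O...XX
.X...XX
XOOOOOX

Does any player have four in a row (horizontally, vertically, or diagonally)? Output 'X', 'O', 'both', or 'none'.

O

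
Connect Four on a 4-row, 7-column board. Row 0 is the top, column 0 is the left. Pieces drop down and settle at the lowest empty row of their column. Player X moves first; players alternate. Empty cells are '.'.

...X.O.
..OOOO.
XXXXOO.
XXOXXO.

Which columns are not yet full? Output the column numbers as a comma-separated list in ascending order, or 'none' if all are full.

Answer: 0,1,2,4,6

Derivation:
col 0: top cell = '.' → open
col 1: top cell = '.' → open
col 2: top cell = '.' → open
col 3: top cell = 'X' → FULL
col 4: top cell = '.' → open
col 5: top cell = 'O' → FULL
col 6: top cell = '.' → open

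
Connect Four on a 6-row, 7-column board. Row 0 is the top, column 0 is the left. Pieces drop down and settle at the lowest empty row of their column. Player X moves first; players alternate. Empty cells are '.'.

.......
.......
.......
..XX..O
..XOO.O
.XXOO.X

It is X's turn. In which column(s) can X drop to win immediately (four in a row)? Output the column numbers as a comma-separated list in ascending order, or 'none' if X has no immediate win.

Answer: 2

Derivation:
col 0: drop X → no win
col 1: drop X → no win
col 2: drop X → WIN!
col 3: drop X → no win
col 4: drop X → no win
col 5: drop X → no win
col 6: drop X → no win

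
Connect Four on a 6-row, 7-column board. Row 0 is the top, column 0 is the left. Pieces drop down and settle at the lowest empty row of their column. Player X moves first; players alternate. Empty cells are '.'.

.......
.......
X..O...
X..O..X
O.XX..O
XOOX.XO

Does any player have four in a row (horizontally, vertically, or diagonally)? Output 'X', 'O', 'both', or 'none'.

none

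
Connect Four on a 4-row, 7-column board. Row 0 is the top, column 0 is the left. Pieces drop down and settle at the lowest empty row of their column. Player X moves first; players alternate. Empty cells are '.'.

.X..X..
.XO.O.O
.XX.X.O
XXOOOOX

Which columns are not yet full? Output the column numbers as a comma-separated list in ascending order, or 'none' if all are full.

Answer: 0,2,3,5,6

Derivation:
col 0: top cell = '.' → open
col 1: top cell = 'X' → FULL
col 2: top cell = '.' → open
col 3: top cell = '.' → open
col 4: top cell = 'X' → FULL
col 5: top cell = '.' → open
col 6: top cell = '.' → open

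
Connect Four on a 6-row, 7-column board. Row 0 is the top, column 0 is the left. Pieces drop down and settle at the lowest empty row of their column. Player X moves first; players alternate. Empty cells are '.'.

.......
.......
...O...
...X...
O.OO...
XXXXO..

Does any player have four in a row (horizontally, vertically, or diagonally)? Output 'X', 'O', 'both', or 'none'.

X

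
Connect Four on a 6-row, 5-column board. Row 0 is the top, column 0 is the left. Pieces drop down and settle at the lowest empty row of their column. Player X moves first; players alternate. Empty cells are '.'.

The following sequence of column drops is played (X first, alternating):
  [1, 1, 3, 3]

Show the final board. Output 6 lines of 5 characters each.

Answer: .....
.....
.....
.....
.O.O.
.X.X.

Derivation:
Move 1: X drops in col 1, lands at row 5
Move 2: O drops in col 1, lands at row 4
Move 3: X drops in col 3, lands at row 5
Move 4: O drops in col 3, lands at row 4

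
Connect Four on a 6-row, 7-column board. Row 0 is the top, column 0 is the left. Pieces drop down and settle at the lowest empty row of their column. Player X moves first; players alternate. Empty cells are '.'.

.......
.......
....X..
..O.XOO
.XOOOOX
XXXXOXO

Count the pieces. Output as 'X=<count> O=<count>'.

X=9 O=9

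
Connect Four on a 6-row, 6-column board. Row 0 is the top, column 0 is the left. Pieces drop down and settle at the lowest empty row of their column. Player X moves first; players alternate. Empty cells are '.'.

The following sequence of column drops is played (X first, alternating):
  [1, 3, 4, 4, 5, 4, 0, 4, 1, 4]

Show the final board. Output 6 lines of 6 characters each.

Move 1: X drops in col 1, lands at row 5
Move 2: O drops in col 3, lands at row 5
Move 3: X drops in col 4, lands at row 5
Move 4: O drops in col 4, lands at row 4
Move 5: X drops in col 5, lands at row 5
Move 6: O drops in col 4, lands at row 3
Move 7: X drops in col 0, lands at row 5
Move 8: O drops in col 4, lands at row 2
Move 9: X drops in col 1, lands at row 4
Move 10: O drops in col 4, lands at row 1

Answer: ......
....O.
....O.
....O.
.X..O.
XX.OXX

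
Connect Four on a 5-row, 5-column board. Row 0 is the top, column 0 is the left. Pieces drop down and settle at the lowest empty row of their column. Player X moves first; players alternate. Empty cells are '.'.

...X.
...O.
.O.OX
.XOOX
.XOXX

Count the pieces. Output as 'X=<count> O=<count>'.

X=7 O=6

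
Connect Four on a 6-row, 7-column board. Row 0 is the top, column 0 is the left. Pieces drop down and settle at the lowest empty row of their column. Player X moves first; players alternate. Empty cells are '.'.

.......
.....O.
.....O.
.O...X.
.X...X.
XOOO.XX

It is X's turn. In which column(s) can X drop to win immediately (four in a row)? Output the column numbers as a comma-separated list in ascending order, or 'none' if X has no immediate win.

col 0: drop X → no win
col 1: drop X → no win
col 2: drop X → no win
col 3: drop X → no win
col 4: drop X → no win
col 5: drop X → no win
col 6: drop X → no win

Answer: none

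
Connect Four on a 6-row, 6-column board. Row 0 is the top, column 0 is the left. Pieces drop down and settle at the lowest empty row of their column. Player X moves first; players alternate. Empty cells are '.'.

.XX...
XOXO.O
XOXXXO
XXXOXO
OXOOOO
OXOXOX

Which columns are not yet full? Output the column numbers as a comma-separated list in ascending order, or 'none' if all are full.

Answer: 0,3,4,5

Derivation:
col 0: top cell = '.' → open
col 1: top cell = 'X' → FULL
col 2: top cell = 'X' → FULL
col 3: top cell = '.' → open
col 4: top cell = '.' → open
col 5: top cell = '.' → open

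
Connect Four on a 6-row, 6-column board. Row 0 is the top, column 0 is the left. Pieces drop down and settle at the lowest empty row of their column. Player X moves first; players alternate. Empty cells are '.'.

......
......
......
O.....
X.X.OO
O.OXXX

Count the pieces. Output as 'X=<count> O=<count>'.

X=5 O=5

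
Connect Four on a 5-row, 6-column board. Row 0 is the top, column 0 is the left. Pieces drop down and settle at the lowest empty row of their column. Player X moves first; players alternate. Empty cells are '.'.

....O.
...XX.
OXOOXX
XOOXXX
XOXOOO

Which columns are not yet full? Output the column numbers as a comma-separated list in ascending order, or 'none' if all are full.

col 0: top cell = '.' → open
col 1: top cell = '.' → open
col 2: top cell = '.' → open
col 3: top cell = '.' → open
col 4: top cell = 'O' → FULL
col 5: top cell = '.' → open

Answer: 0,1,2,3,5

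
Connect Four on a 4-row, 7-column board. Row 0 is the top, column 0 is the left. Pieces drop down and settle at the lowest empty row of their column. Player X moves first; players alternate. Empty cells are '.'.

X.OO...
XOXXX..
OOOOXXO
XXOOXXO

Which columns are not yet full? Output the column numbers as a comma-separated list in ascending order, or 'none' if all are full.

Answer: 1,4,5,6

Derivation:
col 0: top cell = 'X' → FULL
col 1: top cell = '.' → open
col 2: top cell = 'O' → FULL
col 3: top cell = 'O' → FULL
col 4: top cell = '.' → open
col 5: top cell = '.' → open
col 6: top cell = '.' → open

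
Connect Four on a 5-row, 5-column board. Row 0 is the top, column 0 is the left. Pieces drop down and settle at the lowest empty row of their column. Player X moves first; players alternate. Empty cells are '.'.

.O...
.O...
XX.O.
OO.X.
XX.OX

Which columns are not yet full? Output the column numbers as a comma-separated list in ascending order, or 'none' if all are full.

Answer: 0,2,3,4

Derivation:
col 0: top cell = '.' → open
col 1: top cell = 'O' → FULL
col 2: top cell = '.' → open
col 3: top cell = '.' → open
col 4: top cell = '.' → open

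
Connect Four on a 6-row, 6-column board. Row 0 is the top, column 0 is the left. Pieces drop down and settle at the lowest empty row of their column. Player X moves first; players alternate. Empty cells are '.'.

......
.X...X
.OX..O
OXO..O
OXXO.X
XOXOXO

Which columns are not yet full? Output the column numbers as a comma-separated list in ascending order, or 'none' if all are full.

Answer: 0,1,2,3,4,5

Derivation:
col 0: top cell = '.' → open
col 1: top cell = '.' → open
col 2: top cell = '.' → open
col 3: top cell = '.' → open
col 4: top cell = '.' → open
col 5: top cell = '.' → open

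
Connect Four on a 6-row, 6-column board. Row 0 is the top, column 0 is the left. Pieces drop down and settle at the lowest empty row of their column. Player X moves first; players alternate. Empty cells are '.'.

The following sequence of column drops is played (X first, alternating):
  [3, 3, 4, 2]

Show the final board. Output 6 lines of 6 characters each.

Move 1: X drops in col 3, lands at row 5
Move 2: O drops in col 3, lands at row 4
Move 3: X drops in col 4, lands at row 5
Move 4: O drops in col 2, lands at row 5

Answer: ......
......
......
......
...O..
..OXX.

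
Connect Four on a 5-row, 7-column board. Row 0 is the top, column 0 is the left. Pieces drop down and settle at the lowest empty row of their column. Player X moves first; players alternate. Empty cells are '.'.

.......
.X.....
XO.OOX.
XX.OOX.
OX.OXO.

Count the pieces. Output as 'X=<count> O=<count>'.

X=8 O=8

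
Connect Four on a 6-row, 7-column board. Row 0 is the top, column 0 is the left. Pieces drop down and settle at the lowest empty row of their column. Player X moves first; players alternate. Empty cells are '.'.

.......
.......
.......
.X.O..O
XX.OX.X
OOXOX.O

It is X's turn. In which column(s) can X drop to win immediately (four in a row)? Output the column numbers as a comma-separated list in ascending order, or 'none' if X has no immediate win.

col 0: drop X → no win
col 1: drop X → no win
col 2: drop X → no win
col 3: drop X → no win
col 4: drop X → no win
col 5: drop X → no win
col 6: drop X → no win

Answer: none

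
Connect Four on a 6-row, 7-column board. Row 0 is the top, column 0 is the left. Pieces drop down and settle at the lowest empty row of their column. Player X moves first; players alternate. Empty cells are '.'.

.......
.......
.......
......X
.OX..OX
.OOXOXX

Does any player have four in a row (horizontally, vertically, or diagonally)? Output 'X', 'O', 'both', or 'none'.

none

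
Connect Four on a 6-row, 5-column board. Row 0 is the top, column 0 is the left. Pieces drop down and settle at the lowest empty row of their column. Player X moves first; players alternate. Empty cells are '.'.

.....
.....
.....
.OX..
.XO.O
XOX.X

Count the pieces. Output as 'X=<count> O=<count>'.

X=5 O=4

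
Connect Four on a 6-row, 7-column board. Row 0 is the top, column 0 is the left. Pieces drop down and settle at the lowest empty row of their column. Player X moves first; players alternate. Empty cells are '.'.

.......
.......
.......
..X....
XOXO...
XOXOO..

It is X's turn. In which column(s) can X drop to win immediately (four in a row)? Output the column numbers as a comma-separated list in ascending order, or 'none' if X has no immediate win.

col 0: drop X → no win
col 1: drop X → no win
col 2: drop X → WIN!
col 3: drop X → no win
col 4: drop X → no win
col 5: drop X → no win
col 6: drop X → no win

Answer: 2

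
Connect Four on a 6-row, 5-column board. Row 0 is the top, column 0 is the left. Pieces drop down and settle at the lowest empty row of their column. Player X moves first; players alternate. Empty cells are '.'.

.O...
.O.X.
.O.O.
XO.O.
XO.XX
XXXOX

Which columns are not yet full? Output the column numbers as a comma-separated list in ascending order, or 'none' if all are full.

col 0: top cell = '.' → open
col 1: top cell = 'O' → FULL
col 2: top cell = '.' → open
col 3: top cell = '.' → open
col 4: top cell = '.' → open

Answer: 0,2,3,4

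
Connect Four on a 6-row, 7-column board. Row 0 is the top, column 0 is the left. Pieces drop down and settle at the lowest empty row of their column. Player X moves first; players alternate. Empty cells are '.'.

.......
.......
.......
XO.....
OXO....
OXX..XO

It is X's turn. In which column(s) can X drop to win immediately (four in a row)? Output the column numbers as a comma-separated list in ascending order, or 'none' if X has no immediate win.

Answer: none

Derivation:
col 0: drop X → no win
col 1: drop X → no win
col 2: drop X → no win
col 3: drop X → no win
col 4: drop X → no win
col 5: drop X → no win
col 6: drop X → no win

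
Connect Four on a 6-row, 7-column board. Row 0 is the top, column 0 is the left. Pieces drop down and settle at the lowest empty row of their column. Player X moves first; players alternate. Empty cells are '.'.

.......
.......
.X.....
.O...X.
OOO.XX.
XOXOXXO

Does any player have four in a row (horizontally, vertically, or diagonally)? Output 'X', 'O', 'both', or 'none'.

none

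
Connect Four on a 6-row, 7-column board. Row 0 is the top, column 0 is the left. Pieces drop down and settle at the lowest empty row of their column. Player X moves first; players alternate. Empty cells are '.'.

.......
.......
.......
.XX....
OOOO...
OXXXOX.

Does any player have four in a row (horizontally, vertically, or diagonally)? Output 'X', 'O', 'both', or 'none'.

O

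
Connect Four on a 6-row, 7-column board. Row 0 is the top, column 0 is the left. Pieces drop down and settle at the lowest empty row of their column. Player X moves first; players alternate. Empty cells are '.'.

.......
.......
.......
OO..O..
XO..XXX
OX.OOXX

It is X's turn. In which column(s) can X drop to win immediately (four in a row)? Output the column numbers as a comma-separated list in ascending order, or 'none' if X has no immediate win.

Answer: 3

Derivation:
col 0: drop X → no win
col 1: drop X → no win
col 2: drop X → no win
col 3: drop X → WIN!
col 4: drop X → no win
col 5: drop X → no win
col 6: drop X → no win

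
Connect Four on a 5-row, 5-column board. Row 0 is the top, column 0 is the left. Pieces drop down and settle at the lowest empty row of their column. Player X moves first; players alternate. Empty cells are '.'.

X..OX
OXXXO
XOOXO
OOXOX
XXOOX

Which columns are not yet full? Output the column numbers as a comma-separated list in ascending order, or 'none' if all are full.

col 0: top cell = 'X' → FULL
col 1: top cell = '.' → open
col 2: top cell = '.' → open
col 3: top cell = 'O' → FULL
col 4: top cell = 'X' → FULL

Answer: 1,2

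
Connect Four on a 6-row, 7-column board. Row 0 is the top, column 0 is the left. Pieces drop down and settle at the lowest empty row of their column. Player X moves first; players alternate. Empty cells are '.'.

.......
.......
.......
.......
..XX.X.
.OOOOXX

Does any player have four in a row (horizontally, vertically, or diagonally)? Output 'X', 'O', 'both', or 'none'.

O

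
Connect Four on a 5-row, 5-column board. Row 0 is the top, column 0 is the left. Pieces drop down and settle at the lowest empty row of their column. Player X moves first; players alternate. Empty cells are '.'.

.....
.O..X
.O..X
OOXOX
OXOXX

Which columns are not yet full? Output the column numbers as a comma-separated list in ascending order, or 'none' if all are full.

col 0: top cell = '.' → open
col 1: top cell = '.' → open
col 2: top cell = '.' → open
col 3: top cell = '.' → open
col 4: top cell = '.' → open

Answer: 0,1,2,3,4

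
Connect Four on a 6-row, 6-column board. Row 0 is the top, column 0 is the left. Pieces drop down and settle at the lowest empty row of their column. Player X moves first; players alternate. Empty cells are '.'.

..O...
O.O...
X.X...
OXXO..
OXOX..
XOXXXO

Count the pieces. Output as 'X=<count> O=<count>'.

X=10 O=9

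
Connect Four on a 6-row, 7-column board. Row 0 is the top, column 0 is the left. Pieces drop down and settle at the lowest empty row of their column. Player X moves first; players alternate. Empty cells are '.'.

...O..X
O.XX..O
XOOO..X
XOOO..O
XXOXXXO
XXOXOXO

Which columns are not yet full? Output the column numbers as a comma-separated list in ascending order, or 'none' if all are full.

Answer: 0,1,2,4,5

Derivation:
col 0: top cell = '.' → open
col 1: top cell = '.' → open
col 2: top cell = '.' → open
col 3: top cell = 'O' → FULL
col 4: top cell = '.' → open
col 5: top cell = '.' → open
col 6: top cell = 'X' → FULL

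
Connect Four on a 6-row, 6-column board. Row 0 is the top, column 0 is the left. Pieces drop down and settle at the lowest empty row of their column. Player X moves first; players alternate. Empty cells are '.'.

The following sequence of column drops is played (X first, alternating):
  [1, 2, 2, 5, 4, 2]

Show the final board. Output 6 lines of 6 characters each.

Move 1: X drops in col 1, lands at row 5
Move 2: O drops in col 2, lands at row 5
Move 3: X drops in col 2, lands at row 4
Move 4: O drops in col 5, lands at row 5
Move 5: X drops in col 4, lands at row 5
Move 6: O drops in col 2, lands at row 3

Answer: ......
......
......
..O...
..X...
.XO.XO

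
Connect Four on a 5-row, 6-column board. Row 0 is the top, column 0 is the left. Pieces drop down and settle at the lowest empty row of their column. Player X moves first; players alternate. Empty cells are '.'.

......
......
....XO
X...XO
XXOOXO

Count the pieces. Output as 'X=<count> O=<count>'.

X=6 O=5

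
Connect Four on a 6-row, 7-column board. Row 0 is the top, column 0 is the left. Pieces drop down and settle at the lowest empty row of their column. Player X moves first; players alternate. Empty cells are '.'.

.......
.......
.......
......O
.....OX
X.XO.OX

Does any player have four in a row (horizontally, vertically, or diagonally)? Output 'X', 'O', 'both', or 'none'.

none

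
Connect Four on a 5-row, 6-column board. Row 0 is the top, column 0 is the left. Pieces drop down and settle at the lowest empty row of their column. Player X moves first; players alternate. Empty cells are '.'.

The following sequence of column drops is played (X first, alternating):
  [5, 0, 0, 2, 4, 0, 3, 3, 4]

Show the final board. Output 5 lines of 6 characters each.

Answer: ......
......
O.....
X..OX.
O.OXXX

Derivation:
Move 1: X drops in col 5, lands at row 4
Move 2: O drops in col 0, lands at row 4
Move 3: X drops in col 0, lands at row 3
Move 4: O drops in col 2, lands at row 4
Move 5: X drops in col 4, lands at row 4
Move 6: O drops in col 0, lands at row 2
Move 7: X drops in col 3, lands at row 4
Move 8: O drops in col 3, lands at row 3
Move 9: X drops in col 4, lands at row 3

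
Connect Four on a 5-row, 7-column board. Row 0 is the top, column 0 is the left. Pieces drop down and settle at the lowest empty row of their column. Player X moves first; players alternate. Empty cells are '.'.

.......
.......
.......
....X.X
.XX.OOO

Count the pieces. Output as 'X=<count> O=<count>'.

X=4 O=3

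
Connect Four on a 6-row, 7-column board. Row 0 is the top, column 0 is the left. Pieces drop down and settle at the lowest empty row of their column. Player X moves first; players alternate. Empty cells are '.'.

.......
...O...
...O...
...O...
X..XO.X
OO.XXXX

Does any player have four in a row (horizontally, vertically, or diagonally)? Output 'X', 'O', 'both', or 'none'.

X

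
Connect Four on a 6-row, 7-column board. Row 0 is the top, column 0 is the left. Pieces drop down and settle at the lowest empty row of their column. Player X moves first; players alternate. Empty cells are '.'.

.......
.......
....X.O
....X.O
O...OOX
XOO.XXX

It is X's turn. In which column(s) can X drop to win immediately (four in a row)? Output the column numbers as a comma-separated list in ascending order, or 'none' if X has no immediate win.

Answer: 3

Derivation:
col 0: drop X → no win
col 1: drop X → no win
col 2: drop X → no win
col 3: drop X → WIN!
col 4: drop X → no win
col 5: drop X → no win
col 6: drop X → no win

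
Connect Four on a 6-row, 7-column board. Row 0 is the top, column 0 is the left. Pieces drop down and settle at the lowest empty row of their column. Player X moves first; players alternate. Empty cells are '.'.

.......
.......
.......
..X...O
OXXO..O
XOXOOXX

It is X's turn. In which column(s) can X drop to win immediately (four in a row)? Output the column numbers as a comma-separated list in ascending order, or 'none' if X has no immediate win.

Answer: 2

Derivation:
col 0: drop X → no win
col 1: drop X → no win
col 2: drop X → WIN!
col 3: drop X → no win
col 4: drop X → no win
col 5: drop X → no win
col 6: drop X → no win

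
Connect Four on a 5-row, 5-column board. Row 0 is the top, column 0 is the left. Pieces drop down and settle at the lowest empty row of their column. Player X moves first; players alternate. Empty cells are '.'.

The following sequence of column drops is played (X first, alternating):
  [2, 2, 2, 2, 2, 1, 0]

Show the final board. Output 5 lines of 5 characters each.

Move 1: X drops in col 2, lands at row 4
Move 2: O drops in col 2, lands at row 3
Move 3: X drops in col 2, lands at row 2
Move 4: O drops in col 2, lands at row 1
Move 5: X drops in col 2, lands at row 0
Move 6: O drops in col 1, lands at row 4
Move 7: X drops in col 0, lands at row 4

Answer: ..X..
..O..
..X..
..O..
XOX..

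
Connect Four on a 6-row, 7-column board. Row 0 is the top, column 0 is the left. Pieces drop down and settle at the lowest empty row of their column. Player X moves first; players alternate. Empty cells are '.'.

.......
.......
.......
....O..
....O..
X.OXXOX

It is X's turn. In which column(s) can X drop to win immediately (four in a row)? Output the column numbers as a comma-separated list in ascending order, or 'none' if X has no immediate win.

col 0: drop X → no win
col 1: drop X → no win
col 2: drop X → no win
col 3: drop X → no win
col 4: drop X → no win
col 5: drop X → no win
col 6: drop X → no win

Answer: none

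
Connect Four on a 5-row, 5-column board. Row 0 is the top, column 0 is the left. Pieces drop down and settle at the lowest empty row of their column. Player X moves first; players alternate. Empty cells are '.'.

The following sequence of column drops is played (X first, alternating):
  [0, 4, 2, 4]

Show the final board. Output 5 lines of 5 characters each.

Answer: .....
.....
.....
....O
X.X.O

Derivation:
Move 1: X drops in col 0, lands at row 4
Move 2: O drops in col 4, lands at row 4
Move 3: X drops in col 2, lands at row 4
Move 4: O drops in col 4, lands at row 3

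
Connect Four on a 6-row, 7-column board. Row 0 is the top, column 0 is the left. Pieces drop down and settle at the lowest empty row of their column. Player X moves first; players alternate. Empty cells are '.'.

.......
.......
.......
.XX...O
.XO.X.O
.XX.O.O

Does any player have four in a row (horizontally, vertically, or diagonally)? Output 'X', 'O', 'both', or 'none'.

none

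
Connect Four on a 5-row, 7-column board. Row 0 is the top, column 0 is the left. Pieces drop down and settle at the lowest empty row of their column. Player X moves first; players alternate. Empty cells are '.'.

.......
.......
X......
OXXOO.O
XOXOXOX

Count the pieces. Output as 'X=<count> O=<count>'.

X=7 O=7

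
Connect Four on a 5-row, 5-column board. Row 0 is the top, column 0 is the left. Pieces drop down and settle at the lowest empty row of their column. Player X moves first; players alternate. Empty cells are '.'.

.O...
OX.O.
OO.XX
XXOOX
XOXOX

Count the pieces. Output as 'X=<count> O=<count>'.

X=9 O=9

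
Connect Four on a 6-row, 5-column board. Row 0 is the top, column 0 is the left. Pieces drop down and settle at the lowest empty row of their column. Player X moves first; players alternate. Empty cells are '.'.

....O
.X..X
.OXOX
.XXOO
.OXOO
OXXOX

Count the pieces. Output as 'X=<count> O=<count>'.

X=10 O=10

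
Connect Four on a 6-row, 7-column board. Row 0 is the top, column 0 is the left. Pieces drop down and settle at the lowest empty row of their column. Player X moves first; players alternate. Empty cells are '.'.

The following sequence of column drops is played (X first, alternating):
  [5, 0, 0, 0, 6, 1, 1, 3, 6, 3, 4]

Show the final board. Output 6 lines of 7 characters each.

Move 1: X drops in col 5, lands at row 5
Move 2: O drops in col 0, lands at row 5
Move 3: X drops in col 0, lands at row 4
Move 4: O drops in col 0, lands at row 3
Move 5: X drops in col 6, lands at row 5
Move 6: O drops in col 1, lands at row 5
Move 7: X drops in col 1, lands at row 4
Move 8: O drops in col 3, lands at row 5
Move 9: X drops in col 6, lands at row 4
Move 10: O drops in col 3, lands at row 4
Move 11: X drops in col 4, lands at row 5

Answer: .......
.......
.......
O......
XX.O..X
OO.OXXX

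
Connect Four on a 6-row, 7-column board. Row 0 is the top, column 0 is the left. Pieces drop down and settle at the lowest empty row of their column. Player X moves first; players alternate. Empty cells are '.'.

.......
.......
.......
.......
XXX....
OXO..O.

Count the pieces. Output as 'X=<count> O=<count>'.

X=4 O=3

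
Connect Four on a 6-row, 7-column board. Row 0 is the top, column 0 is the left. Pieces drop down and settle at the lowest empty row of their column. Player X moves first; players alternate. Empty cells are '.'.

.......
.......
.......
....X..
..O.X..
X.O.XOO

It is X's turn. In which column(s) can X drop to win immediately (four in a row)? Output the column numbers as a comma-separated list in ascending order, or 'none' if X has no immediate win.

col 0: drop X → no win
col 1: drop X → no win
col 2: drop X → no win
col 3: drop X → no win
col 4: drop X → WIN!
col 5: drop X → no win
col 6: drop X → no win

Answer: 4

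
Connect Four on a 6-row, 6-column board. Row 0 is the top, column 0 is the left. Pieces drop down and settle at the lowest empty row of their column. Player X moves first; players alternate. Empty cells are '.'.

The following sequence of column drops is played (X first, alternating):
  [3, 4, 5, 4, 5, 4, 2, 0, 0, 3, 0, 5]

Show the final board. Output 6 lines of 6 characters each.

Answer: ......
......
......
X...OO
X..OOX
O.XXOX

Derivation:
Move 1: X drops in col 3, lands at row 5
Move 2: O drops in col 4, lands at row 5
Move 3: X drops in col 5, lands at row 5
Move 4: O drops in col 4, lands at row 4
Move 5: X drops in col 5, lands at row 4
Move 6: O drops in col 4, lands at row 3
Move 7: X drops in col 2, lands at row 5
Move 8: O drops in col 0, lands at row 5
Move 9: X drops in col 0, lands at row 4
Move 10: O drops in col 3, lands at row 4
Move 11: X drops in col 0, lands at row 3
Move 12: O drops in col 5, lands at row 3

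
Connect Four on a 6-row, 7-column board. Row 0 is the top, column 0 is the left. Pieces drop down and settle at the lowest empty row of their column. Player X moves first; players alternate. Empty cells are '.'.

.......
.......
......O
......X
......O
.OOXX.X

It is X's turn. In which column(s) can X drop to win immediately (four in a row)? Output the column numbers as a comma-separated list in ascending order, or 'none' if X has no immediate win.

col 0: drop X → no win
col 1: drop X → no win
col 2: drop X → no win
col 3: drop X → no win
col 4: drop X → no win
col 5: drop X → WIN!
col 6: drop X → no win

Answer: 5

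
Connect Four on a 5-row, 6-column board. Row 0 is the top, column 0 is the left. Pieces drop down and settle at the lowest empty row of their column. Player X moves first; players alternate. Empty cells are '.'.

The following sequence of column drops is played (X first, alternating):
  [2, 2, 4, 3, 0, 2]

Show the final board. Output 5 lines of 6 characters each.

Move 1: X drops in col 2, lands at row 4
Move 2: O drops in col 2, lands at row 3
Move 3: X drops in col 4, lands at row 4
Move 4: O drops in col 3, lands at row 4
Move 5: X drops in col 0, lands at row 4
Move 6: O drops in col 2, lands at row 2

Answer: ......
......
..O...
..O...
X.XOX.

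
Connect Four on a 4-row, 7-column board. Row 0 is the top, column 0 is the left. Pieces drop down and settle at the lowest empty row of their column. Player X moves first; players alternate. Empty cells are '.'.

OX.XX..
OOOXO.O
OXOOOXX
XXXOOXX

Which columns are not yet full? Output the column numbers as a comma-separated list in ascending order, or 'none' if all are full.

col 0: top cell = 'O' → FULL
col 1: top cell = 'X' → FULL
col 2: top cell = '.' → open
col 3: top cell = 'X' → FULL
col 4: top cell = 'X' → FULL
col 5: top cell = '.' → open
col 6: top cell = '.' → open

Answer: 2,5,6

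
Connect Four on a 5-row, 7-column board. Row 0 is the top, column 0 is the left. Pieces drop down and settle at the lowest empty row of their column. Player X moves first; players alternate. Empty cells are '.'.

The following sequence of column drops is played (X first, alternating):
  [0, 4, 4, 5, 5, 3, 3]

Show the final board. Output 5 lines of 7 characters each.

Move 1: X drops in col 0, lands at row 4
Move 2: O drops in col 4, lands at row 4
Move 3: X drops in col 4, lands at row 3
Move 4: O drops in col 5, lands at row 4
Move 5: X drops in col 5, lands at row 3
Move 6: O drops in col 3, lands at row 4
Move 7: X drops in col 3, lands at row 3

Answer: .......
.......
.......
...XXX.
X..OOO.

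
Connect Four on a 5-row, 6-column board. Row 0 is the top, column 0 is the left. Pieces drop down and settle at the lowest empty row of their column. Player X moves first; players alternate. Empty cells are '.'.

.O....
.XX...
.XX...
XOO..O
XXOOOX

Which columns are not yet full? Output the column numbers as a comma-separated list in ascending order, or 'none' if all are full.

Answer: 0,2,3,4,5

Derivation:
col 0: top cell = '.' → open
col 1: top cell = 'O' → FULL
col 2: top cell = '.' → open
col 3: top cell = '.' → open
col 4: top cell = '.' → open
col 5: top cell = '.' → open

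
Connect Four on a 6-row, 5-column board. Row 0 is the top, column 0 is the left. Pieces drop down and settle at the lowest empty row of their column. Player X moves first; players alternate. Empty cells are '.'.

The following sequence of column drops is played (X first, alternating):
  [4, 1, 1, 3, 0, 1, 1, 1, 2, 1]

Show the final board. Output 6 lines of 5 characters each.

Move 1: X drops in col 4, lands at row 5
Move 2: O drops in col 1, lands at row 5
Move 3: X drops in col 1, lands at row 4
Move 4: O drops in col 3, lands at row 5
Move 5: X drops in col 0, lands at row 5
Move 6: O drops in col 1, lands at row 3
Move 7: X drops in col 1, lands at row 2
Move 8: O drops in col 1, lands at row 1
Move 9: X drops in col 2, lands at row 5
Move 10: O drops in col 1, lands at row 0

Answer: .O...
.O...
.X...
.O...
.X...
XOXOX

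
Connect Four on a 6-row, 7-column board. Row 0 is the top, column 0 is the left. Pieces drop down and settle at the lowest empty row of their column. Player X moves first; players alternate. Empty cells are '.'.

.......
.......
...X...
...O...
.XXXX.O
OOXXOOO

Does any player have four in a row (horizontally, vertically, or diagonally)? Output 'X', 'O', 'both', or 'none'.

X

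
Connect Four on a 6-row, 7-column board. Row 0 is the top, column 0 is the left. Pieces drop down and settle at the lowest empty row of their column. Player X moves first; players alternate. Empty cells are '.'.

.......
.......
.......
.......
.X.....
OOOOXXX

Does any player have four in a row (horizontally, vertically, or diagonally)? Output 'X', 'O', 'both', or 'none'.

O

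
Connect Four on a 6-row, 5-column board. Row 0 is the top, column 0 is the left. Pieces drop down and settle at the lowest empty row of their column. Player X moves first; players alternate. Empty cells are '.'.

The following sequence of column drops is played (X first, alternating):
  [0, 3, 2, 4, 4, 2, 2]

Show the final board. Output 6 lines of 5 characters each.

Move 1: X drops in col 0, lands at row 5
Move 2: O drops in col 3, lands at row 5
Move 3: X drops in col 2, lands at row 5
Move 4: O drops in col 4, lands at row 5
Move 5: X drops in col 4, lands at row 4
Move 6: O drops in col 2, lands at row 4
Move 7: X drops in col 2, lands at row 3

Answer: .....
.....
.....
..X..
..O.X
X.XOO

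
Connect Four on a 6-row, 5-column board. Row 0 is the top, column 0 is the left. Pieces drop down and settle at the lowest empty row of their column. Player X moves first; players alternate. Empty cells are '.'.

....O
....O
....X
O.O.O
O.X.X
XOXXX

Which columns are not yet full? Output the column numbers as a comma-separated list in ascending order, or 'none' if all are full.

col 0: top cell = '.' → open
col 1: top cell = '.' → open
col 2: top cell = '.' → open
col 3: top cell = '.' → open
col 4: top cell = 'O' → FULL

Answer: 0,1,2,3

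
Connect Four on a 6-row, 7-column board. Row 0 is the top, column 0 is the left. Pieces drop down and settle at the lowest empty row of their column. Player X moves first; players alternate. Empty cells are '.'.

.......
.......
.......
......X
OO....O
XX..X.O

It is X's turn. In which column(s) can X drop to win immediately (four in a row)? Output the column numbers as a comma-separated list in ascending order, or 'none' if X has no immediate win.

col 0: drop X → no win
col 1: drop X → no win
col 2: drop X → no win
col 3: drop X → no win
col 4: drop X → no win
col 5: drop X → no win
col 6: drop X → no win

Answer: none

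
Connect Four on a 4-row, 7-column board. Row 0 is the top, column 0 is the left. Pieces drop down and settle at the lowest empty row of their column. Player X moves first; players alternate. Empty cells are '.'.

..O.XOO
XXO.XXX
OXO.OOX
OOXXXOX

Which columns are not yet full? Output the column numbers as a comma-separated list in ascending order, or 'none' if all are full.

col 0: top cell = '.' → open
col 1: top cell = '.' → open
col 2: top cell = 'O' → FULL
col 3: top cell = '.' → open
col 4: top cell = 'X' → FULL
col 5: top cell = 'O' → FULL
col 6: top cell = 'O' → FULL

Answer: 0,1,3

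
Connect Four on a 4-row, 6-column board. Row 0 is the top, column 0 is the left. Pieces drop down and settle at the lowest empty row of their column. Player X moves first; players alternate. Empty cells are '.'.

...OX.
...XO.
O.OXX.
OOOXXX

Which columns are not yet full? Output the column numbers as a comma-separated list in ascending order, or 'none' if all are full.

Answer: 0,1,2,5

Derivation:
col 0: top cell = '.' → open
col 1: top cell = '.' → open
col 2: top cell = '.' → open
col 3: top cell = 'O' → FULL
col 4: top cell = 'X' → FULL
col 5: top cell = '.' → open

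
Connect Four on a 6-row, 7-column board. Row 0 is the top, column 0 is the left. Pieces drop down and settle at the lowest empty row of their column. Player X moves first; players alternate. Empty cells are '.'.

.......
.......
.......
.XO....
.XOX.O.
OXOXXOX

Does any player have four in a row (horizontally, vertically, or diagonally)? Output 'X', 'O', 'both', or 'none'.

none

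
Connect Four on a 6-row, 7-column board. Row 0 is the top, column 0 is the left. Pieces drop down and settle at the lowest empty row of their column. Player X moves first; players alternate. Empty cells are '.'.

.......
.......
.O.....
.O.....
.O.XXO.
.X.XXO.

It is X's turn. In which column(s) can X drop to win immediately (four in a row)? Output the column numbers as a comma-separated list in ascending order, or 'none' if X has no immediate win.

col 0: drop X → no win
col 1: drop X → no win
col 2: drop X → WIN!
col 3: drop X → no win
col 4: drop X → no win
col 5: drop X → no win
col 6: drop X → no win

Answer: 2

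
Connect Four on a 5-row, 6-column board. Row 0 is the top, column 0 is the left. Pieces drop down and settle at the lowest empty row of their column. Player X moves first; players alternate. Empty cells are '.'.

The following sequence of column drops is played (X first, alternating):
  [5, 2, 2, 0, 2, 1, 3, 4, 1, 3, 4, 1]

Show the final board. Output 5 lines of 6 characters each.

Move 1: X drops in col 5, lands at row 4
Move 2: O drops in col 2, lands at row 4
Move 3: X drops in col 2, lands at row 3
Move 4: O drops in col 0, lands at row 4
Move 5: X drops in col 2, lands at row 2
Move 6: O drops in col 1, lands at row 4
Move 7: X drops in col 3, lands at row 4
Move 8: O drops in col 4, lands at row 4
Move 9: X drops in col 1, lands at row 3
Move 10: O drops in col 3, lands at row 3
Move 11: X drops in col 4, lands at row 3
Move 12: O drops in col 1, lands at row 2

Answer: ......
......
.OX...
.XXOX.
OOOXOX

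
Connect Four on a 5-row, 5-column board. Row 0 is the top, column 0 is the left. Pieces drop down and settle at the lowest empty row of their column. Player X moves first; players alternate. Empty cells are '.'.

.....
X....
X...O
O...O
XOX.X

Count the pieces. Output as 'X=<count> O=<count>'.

X=5 O=4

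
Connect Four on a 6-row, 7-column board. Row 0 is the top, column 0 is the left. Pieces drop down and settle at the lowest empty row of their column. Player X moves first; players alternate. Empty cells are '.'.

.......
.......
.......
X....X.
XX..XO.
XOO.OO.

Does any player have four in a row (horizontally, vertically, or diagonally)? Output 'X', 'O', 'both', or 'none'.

none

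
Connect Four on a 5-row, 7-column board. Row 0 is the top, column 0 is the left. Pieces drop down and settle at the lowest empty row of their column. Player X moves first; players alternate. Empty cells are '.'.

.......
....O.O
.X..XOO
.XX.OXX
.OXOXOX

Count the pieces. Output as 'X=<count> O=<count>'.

X=9 O=8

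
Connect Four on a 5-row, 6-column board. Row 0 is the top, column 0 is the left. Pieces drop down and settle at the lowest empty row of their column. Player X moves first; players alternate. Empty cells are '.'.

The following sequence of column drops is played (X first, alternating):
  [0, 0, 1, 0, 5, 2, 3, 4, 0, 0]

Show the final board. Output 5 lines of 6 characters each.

Move 1: X drops in col 0, lands at row 4
Move 2: O drops in col 0, lands at row 3
Move 3: X drops in col 1, lands at row 4
Move 4: O drops in col 0, lands at row 2
Move 5: X drops in col 5, lands at row 4
Move 6: O drops in col 2, lands at row 4
Move 7: X drops in col 3, lands at row 4
Move 8: O drops in col 4, lands at row 4
Move 9: X drops in col 0, lands at row 1
Move 10: O drops in col 0, lands at row 0

Answer: O.....
X.....
O.....
O.....
XXOXOX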